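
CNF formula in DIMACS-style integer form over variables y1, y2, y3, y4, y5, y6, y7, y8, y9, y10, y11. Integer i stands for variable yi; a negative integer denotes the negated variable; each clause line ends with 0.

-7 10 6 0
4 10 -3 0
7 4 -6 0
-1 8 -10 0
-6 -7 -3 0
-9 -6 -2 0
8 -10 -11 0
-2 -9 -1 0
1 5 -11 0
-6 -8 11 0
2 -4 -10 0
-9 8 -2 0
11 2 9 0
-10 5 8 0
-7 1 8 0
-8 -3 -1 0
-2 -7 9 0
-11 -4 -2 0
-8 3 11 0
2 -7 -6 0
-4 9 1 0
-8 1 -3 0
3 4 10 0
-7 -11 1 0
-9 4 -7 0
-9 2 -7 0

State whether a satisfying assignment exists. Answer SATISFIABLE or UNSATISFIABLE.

SATISFIABLE

y5 occurs only positively in the remaining clauses — set y5 = True.
Try y1 = True.
The remaining clauses are satisfied by y2 = False, y3 = False, y4 = True, y6 = True, y7 = False, y8 = False, y9 = True, y10 = False, y11 = True.
So y1=T, y2=F, y3=F, y4=T, y5=T, y6=T, y7=F, y8=F, y9=T, y10=F, y11=T is a satisfying assignment.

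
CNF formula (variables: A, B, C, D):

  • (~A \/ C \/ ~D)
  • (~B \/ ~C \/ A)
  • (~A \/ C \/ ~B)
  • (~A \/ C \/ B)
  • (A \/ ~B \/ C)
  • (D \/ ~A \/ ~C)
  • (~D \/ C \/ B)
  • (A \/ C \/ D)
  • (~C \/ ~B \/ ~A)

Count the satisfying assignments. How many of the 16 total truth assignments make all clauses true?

The models are:
  A=0 B=0 C=1 D=0
  A=0 B=0 C=1 D=1
  A=1 B=0 C=1 D=1
That's 3 in total.

3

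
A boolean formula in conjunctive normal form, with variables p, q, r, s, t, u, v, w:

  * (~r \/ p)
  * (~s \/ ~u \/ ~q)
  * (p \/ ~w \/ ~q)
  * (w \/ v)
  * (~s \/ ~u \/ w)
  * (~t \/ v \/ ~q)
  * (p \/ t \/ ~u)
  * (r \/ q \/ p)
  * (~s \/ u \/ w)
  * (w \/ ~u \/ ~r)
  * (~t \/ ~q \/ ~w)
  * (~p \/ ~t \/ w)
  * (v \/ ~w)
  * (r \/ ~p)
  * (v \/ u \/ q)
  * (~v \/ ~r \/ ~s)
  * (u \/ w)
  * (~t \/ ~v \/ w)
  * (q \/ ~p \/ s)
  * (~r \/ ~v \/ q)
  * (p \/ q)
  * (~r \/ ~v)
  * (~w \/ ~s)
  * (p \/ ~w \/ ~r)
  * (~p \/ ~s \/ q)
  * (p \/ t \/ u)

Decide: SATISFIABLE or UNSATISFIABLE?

w = True:
  propagation gives v=True, r=False, p=False, q=False; an empty clause results — contradiction.
w = False:
  propagation gives v=True, u=True, s=False, r=False; an empty clause results — contradiction.
Every branch closes, so no satisfying assignment exists.

UNSATISFIABLE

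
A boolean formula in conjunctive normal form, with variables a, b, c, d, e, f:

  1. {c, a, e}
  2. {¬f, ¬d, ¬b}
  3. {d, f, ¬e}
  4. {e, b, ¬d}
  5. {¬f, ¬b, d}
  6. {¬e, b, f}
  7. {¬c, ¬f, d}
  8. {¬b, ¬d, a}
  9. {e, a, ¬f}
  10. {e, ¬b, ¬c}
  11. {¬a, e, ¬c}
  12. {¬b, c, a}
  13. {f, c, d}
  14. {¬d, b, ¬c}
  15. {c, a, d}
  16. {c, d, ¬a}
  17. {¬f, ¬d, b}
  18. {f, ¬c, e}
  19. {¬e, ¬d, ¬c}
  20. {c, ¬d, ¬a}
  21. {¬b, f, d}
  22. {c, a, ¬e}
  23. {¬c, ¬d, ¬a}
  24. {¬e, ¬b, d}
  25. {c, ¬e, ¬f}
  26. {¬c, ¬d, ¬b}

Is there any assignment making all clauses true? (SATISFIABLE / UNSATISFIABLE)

d = True:
  c = True:
    propagation gives b=True; an empty clause results — contradiction.
  c = False:
    propagation gives a=False, e=True; an empty clause results — contradiction.
d = False:
  c = True:
    propagation gives f=False, e=False; an empty clause results — contradiction.
  c = False:
    propagation gives f=True, b=False, a=True; an empty clause results — contradiction.
Every branch closes, so no satisfying assignment exists.

UNSATISFIABLE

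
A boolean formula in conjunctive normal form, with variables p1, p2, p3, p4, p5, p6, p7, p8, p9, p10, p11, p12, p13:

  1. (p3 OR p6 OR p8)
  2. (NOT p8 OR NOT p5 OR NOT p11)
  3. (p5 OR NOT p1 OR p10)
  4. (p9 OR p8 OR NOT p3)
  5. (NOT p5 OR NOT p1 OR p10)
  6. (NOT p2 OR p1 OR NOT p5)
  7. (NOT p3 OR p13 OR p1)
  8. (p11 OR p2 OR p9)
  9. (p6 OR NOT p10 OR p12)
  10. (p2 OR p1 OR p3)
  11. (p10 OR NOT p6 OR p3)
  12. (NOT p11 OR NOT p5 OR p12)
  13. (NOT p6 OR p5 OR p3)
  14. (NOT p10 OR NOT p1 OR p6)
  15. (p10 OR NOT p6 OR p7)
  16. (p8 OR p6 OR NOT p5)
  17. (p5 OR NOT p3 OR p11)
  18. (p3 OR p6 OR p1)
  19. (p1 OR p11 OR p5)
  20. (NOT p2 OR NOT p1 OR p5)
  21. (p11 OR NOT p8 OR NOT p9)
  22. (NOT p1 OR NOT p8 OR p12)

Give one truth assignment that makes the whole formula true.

p12 occurs only positively in the remaining clauses — set p12 = True.
Pure literal: p13 appears only positively; assign p13 = True.
Try p1 = False.
The remaining clauses are satisfied by p2 = False, p3 = True, p4 = True, p5 = False, p6 = False, p7 = False, p8 = True, p9 = False, p10 = True, p11 = True.

p1 = 0, p2 = 0, p3 = 1, p4 = 1, p5 = 0, p6 = 0, p7 = 0, p8 = 1, p9 = 0, p10 = 1, p11 = 1, p12 = 1, p13 = 1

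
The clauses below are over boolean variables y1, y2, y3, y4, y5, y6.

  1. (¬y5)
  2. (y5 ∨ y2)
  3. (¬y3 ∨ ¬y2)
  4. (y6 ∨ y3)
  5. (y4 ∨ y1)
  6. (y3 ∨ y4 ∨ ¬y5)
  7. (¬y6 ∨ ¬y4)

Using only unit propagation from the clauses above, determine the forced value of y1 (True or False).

True

(¬y5) stands alone — y5 = False.
(y2 ∨ y5): since y5 = False, the clause reduces to (y2). y2 = True.
(¬y2 ∨ ¬y3) with y2 = True leaves only ¬y3, so y3 = False.
In (y3 ∨ y6), y3 is now false; y6 must hold, so y6 = True.
(¬y6 ∨ ¬y4) with y6 = True leaves only ¬y4, so y4 = False.
(y4 ∨ y1) with y4 = False leaves only y1, so y1 = True.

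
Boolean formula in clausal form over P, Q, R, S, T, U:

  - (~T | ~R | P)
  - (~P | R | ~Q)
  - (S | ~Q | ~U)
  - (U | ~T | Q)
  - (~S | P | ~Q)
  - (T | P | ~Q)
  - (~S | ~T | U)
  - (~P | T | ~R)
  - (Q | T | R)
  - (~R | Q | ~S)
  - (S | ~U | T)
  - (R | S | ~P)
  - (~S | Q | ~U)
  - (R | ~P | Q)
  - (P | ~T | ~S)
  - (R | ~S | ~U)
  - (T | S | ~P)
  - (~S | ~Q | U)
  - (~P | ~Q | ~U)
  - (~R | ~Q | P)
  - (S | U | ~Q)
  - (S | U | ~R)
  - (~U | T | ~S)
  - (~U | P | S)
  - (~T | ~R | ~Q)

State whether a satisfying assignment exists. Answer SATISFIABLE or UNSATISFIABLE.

Branch on P: take P = True.
Branch on Q: take Q = False.
  then R is forced to True.
  then T is forced to True.
  then U is forced to True.
  then S is forced to False.
So P=1, Q=0, R=1, S=0, T=1, U=1 is a satisfying assignment.

SATISFIABLE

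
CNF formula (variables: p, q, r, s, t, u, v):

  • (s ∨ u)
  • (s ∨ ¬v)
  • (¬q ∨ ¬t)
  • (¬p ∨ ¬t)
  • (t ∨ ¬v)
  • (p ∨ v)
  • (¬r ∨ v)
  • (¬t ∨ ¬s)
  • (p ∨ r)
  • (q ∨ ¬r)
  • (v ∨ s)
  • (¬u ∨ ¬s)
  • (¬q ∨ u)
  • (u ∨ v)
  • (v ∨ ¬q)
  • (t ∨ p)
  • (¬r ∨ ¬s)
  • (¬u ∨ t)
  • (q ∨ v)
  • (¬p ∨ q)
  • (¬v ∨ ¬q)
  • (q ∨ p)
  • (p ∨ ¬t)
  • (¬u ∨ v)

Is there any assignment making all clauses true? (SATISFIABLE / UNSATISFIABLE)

UNSATISFIABLE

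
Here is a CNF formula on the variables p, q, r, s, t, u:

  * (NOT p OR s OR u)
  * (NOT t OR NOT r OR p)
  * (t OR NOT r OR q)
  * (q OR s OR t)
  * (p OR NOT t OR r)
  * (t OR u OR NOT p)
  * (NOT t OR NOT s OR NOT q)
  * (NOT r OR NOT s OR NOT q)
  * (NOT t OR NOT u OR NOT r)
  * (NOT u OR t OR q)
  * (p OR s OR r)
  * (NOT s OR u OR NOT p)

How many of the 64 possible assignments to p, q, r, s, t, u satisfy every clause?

11

Case analysis on t and p:
  t=T, p=T: remaining (q,r,s,u) ∈ {(F,F,F,T); (F,F,T,T); (T,F,F,T)} — 3.
  t=T, p=F: a clause becomes empty — 0.
  t=F, p=T: remaining (q,r,s,u) ∈ {(T,F,F,T); (T,F,T,T); (T,T,F,T)} — 3.
  t=F, p=F: 5 of the 16 assignments to (q,r,s,u) work.
Total: 3 + 0 + 3 + 5 = 11.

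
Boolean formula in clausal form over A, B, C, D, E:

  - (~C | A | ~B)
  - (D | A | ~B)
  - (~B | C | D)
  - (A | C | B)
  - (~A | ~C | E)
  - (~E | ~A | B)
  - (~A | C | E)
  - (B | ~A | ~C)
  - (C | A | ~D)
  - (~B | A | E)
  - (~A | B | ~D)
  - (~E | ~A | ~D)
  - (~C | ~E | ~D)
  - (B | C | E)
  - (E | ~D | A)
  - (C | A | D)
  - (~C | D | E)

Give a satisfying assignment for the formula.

A = F, B = F, C = T, D = F, E = T

Try A = False.
Set B = False and propagate.
  then C is forced to True.
For the remaining variables, D = False, E = True works.
Every clause has at least one true literal under this assignment.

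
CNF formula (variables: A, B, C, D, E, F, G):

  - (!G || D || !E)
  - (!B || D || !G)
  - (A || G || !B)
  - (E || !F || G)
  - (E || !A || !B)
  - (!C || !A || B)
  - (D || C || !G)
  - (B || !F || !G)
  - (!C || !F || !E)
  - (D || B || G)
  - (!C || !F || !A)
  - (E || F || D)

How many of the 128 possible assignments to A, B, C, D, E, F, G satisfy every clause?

30

Split on G, then B.
  G=T, B=T: 10 of the 32 assignments to (A,C,D,E,F) work.
  G=T, B=F: E free; 3 ways for (A,C,D,F) × 2^1 = 6.
  G=F, B=T: D free; 3 ways for (A,C,E,F) × 2^1 = 6.
  G=F, B=F: 8 of the 32 assignments to (A,C,D,E,F) work.
Total: 10 + 6 + 6 + 8 = 30.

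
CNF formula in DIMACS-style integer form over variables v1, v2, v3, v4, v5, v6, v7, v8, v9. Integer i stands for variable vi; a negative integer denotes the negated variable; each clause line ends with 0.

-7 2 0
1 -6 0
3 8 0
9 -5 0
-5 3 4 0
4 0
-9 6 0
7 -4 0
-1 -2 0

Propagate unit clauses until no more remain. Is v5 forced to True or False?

(v4) is a unit clause: v4 = True.
(~v4 \/ v7): since v4 = True, the clause reduces to (v7). v7 = True.
(v2 \/ ~v7) with v7 = True leaves only v2, so v2 = True.
In (~v2 \/ ~v1), ~v2 is now false; ~v1 must hold, so v1 = False.
From (~v6 \/ v1) and v1 = False: v6 = False.
(v6 \/ ~v9) with v6 = False leaves only ~v9, so v9 = False.
From (~v5 \/ v9) and v9 = False: v5 = False.

False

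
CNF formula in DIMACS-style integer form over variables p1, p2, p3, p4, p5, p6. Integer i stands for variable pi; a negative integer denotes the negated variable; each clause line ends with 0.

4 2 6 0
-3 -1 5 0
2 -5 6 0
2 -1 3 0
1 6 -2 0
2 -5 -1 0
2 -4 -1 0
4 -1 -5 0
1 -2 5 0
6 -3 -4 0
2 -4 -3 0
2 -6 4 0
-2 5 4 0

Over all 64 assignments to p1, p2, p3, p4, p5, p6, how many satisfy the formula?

Split on p2, then p1.
  p2=1, p1=1: 5 of the 16 assignments to (p3,p4,p5,p6) work.
  p2=1, p1=0: remaining (p3,p4,p5,p6) ∈ {(0,0,1,1); (0,1,1,1); (1,0,1,1); (1,1,1,1)} — 4.
  p2=0, p1=1: a clause becomes empty — 0.
  p2=0, p1=0: remaining (p3,p4,p5,p6) ∈ {(0,1,0,0); (0,1,0,1); (0,1,1,1)} — 3.
Total: 5 + 4 + 0 + 3 = 12.

12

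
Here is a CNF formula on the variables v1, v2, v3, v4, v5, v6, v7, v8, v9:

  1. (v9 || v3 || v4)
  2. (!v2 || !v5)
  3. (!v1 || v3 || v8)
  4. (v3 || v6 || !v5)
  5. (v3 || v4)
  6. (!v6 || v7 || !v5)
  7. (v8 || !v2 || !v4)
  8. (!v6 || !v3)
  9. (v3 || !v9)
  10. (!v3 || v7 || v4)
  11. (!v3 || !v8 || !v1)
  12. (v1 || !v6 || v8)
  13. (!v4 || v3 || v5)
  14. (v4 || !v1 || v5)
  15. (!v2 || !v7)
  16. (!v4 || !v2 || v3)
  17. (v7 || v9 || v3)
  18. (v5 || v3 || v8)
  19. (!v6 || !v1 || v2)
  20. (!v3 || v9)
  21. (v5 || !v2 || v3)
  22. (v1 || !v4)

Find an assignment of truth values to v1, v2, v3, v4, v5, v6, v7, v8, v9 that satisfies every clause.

v1 = 0, v2 = 0, v3 = 1, v4 = 0, v5 = 0, v6 = 0, v7 = 1, v8 = 0, v9 = 1

Check each clause:
  1. (v9 || v4 || v3) — v9 is true.
  2. (!v2 || !v5) — !v5 is true.
  3. (v8 || v3 || !v1) — v3 is true.
  4. (v3 || v6 || !v5) — v3 is true.
  5. (v3 || v4) — v3 is true.
  6. (v7 || !v5 || !v6) — !v6 is true.
  7. (!v4 || v8 || !v2) — !v4 is true.
  8. (!v6 || !v3) — !v6 is true.
  9. (!v9 || v3) — v3 is true.
  10. (v7 || !v3 || v4) — v7 is true.
  11. (!v3 || !v8 || !v1) — !v8 is true.
  12. (!v6 || v8 || v1) — !v6 is true.
  13. (v3 || v5 || !v4) — v3 is true.
  14. (v5 || !v1 || v4) — !v1 is true.
  15. (!v2 || !v7) — !v2 is true.
  16. (v3 || !v4 || !v2) — v3 is true.
  17. (v7 || v9 || v3) — v9 is true.
  18. (v5 || v3 || v8) — v3 is true.
  19. (!v1 || v2 || !v6) — !v6 is true.
  20. (v9 || !v3) — v9 is true.
  21. (v3 || v5 || !v2) — v3 is true.
  22. (!v4 || v1) — !v4 is true.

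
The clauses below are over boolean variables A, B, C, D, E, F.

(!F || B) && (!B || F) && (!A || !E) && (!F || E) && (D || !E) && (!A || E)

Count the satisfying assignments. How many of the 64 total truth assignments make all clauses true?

8

Split on E, then F.
  E=T, F=T: remaining (A,B,C,D) ∈ {(F,T,F,T); (F,T,T,T)} — 2.
  E=T, F=F: remaining (A,B,C,D) ∈ {(F,F,F,T); (F,F,T,T)} — 2.
  E=F, F=T: a clause becomes empty — 0.
  E=F, F=F: remaining (A,B,C,D) ∈ {(F,F,F,F); (F,F,F,T); (F,F,T,F); (F,F,T,T)} — 4.
Total: 2 + 2 + 0 + 4 = 8.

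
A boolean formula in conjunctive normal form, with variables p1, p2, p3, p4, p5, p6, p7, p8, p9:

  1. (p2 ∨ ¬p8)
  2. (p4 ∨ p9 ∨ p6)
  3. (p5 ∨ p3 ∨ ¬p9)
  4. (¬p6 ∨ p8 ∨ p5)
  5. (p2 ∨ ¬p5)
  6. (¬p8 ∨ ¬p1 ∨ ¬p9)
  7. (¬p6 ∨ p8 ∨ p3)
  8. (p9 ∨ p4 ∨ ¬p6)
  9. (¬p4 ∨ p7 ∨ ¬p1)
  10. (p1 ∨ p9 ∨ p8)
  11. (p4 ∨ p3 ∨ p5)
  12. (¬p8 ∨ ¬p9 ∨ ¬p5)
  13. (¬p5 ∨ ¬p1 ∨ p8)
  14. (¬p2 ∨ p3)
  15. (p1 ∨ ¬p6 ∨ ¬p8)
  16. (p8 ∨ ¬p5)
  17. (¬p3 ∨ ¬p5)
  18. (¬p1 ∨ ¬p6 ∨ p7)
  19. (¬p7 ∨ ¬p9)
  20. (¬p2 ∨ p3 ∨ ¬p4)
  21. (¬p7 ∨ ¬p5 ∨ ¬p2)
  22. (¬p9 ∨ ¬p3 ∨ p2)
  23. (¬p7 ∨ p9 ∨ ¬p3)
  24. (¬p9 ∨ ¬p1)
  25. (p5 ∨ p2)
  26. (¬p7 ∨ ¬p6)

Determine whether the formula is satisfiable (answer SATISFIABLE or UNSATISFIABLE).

Try p1 = False.
Try p2 = True.
  then p3 is forced to True.
  then p5 is forced to False.
For the remaining variables, p4 = False, p6 = False, p7 = False, p8 = True, p9 = True works.
So p1 = False, p2 = True, p3 = True, p4 = False, p5 = False, p6 = False, p7 = False, p8 = True, p9 = True is a satisfying assignment.

SATISFIABLE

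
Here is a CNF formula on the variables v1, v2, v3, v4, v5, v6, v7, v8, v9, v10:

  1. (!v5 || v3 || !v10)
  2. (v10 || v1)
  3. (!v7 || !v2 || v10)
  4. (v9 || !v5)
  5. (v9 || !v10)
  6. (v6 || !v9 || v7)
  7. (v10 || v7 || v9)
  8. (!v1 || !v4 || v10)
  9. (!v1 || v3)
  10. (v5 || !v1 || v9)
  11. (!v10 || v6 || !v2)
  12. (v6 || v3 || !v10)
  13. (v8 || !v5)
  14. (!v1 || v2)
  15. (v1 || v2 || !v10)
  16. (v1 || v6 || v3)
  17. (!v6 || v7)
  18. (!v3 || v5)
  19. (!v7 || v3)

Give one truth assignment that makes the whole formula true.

v1 = True  v2 = True  v3 = True  v4 = True  v5 = True  v6 = True  v7 = True  v8 = True  v9 = True  v10 = True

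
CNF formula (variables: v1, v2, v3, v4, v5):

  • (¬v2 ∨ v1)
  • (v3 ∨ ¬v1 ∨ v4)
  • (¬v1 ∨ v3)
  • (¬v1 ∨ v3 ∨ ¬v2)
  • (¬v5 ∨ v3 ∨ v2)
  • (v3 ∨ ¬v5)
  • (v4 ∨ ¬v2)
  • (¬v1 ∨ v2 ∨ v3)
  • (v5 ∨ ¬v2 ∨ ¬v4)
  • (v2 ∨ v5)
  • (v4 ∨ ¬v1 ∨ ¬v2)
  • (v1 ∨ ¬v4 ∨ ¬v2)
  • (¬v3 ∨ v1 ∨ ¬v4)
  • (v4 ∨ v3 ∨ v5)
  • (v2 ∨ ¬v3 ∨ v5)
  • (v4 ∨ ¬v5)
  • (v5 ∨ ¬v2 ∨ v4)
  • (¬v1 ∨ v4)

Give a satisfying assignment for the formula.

Try v1 = True.
  then v3 is forced to True.
  then v4 is forced to True.
Set v2 = False and propagate.
  then v5 is forced to True.
Check each clause:
  1. (v1 ∨ ¬v2) — v1 is true.
  2. (v3 ∨ v4 ∨ ¬v1) — v3 is true.
  3. (¬v1 ∨ v3) — v3 is true.
  4. (v3 ∨ ¬v1 ∨ ¬v2) — v3 is true.
  5. (v2 ∨ ¬v5 ∨ v3) — v3 is true.
  6. (v3 ∨ ¬v5) — v3 is true.
  7. (v4 ∨ ¬v2) — v4 is true.
  8. (v3 ∨ ¬v1 ∨ v2) — v3 is true.
  9. (¬v4 ∨ ¬v2 ∨ v5) — v5 is true.
  10. (v2 ∨ v5) — v5 is true.
  11. (¬v2 ∨ v4 ∨ ¬v1) — v4 is true.
  12. (¬v2 ∨ ¬v4 ∨ v1) — v1 is true.
  13. (v1 ∨ ¬v3 ∨ ¬v4) — v1 is true.
  14. (v4 ∨ v3 ∨ v5) — v3 is true.
  15. (v5 ∨ v2 ∨ ¬v3) — v5 is true.
  16. (¬v5 ∨ v4) — v4 is true.
  17. (¬v2 ∨ v4 ∨ v5) — v4 is true.
  18. (v4 ∨ ¬v1) — v4 is true.

v1 = T, v2 = F, v3 = T, v4 = T, v5 = T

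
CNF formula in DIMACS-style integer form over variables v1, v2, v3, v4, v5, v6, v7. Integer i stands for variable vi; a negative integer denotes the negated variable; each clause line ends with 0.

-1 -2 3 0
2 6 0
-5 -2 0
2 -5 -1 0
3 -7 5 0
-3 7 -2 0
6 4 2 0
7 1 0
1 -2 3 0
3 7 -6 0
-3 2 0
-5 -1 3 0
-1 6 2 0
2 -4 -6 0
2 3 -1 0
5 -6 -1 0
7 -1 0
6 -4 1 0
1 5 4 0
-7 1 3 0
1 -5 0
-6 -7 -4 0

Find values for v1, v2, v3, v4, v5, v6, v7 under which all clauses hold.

v1=True, v2=True, v3=True, v4=False, v5=False, v6=False, v7=True

Set v1 = True and propagate.
  then v7 is forced to True.
The remaining clauses are satisfied by v2 = True, v3 = True, v4 = False, v5 = False, v6 = False.
Every clause has at least one true literal under this assignment.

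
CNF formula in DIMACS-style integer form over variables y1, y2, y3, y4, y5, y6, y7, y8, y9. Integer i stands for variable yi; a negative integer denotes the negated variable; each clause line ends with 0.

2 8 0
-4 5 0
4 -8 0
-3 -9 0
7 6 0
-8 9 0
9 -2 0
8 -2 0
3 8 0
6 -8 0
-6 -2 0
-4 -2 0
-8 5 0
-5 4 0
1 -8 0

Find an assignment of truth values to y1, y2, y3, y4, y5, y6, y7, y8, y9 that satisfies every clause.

y1=True  y2=False  y3=False  y4=True  y5=True  y6=True  y7=True  y8=True  y9=True

Check each clause:
  1. (y2 || y8) — y8 is true.
  2. (y5 || !y4) — y5 is true.
  3. (!y8 || y4) — y4 is true.
  4. (!y9 || !y3) — !y3 is true.
  5. (y7 || y6) — y6 is true.
  6. (y9 || !y8) — y9 is true.
  7. (y9 || !y2) — y9 is true.
  8. (!y2 || y8) — y8 is true.
  9. (y8 || y3) — y8 is true.
  10. (y6 || !y8) — y6 is true.
  11. (!y6 || !y2) — !y2 is true.
  12. (!y4 || !y2) — !y2 is true.
  13. (!y8 || y5) — y5 is true.
  14. (!y5 || y4) — y4 is true.
  15. (y1 || !y8) — y1 is true.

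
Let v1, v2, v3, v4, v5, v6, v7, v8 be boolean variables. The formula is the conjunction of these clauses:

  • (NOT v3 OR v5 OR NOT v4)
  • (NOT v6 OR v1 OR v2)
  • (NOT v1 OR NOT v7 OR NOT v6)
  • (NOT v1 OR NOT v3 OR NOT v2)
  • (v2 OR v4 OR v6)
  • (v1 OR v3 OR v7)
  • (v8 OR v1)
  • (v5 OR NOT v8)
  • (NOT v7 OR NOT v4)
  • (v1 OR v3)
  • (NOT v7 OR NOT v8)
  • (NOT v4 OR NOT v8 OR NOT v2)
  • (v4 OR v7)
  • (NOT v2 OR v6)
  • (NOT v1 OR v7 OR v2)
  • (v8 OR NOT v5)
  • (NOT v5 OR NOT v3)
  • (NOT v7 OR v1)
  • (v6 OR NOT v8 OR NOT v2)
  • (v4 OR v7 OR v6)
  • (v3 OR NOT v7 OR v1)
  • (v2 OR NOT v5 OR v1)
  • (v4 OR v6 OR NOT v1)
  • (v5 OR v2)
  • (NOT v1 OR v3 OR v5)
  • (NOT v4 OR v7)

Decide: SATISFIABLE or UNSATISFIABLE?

UNSATISFIABLE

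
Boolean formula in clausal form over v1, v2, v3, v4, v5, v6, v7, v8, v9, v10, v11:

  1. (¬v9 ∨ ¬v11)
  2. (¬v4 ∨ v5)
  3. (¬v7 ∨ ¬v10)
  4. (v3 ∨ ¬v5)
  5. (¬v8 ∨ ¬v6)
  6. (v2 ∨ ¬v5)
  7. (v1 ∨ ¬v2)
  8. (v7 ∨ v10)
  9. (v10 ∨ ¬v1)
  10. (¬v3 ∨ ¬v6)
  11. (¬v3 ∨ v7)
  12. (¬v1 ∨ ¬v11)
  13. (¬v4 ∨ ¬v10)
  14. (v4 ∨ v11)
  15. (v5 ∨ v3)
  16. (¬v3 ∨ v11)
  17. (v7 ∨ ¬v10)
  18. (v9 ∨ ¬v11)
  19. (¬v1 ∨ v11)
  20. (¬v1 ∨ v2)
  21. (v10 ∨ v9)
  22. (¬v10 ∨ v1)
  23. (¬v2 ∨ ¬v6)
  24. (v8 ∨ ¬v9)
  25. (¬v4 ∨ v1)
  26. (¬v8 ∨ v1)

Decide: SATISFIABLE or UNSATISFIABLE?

v1 = True:
  propagation gives v10=True, v7=False; an empty clause results — contradiction.
v1 = False:
  propagation gives v2=False, v5=False, v4=False, v11=True; an empty clause results — contradiction.
Every branch closes, so no satisfying assignment exists.

UNSATISFIABLE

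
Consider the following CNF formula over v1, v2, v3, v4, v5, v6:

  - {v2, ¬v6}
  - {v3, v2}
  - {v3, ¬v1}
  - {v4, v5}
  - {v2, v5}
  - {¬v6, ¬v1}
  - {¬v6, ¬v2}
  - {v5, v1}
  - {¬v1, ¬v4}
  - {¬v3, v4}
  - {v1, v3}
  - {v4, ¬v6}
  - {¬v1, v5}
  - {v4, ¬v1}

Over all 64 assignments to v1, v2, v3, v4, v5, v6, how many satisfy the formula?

2

Satisfying assignments:
  v1=0 v2=0 v3=1 v4=1 v5=1 v6=0
  v1=0 v2=1 v3=1 v4=1 v5=1 v6=0
That's 2 in total.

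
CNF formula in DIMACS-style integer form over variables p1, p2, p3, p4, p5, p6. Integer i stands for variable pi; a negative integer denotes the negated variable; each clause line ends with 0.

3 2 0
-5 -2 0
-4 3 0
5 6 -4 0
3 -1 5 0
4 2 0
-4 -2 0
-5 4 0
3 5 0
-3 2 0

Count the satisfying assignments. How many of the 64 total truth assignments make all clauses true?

4

The models are:
  p1=F p2=T p3=T p4=F p5=F p6=F
  p1=F p2=T p3=T p4=F p5=F p6=T
  p1=T p2=T p3=T p4=F p5=F p6=F
  p1=T p2=T p3=T p4=F p5=F p6=T
Count: 4.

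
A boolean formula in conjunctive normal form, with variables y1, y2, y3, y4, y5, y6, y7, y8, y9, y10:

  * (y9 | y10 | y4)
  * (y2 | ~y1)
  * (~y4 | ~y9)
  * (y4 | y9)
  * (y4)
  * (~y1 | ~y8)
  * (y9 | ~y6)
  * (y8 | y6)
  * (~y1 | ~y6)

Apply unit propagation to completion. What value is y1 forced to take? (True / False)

False

(y4) stands alone — y4 = True.
(~y4 | ~y9): since y4 = True, the clause reduces to (~y9). y9 = False.
In (y9 | ~y6), y9 is now false; ~y6 must hold, so y6 = False.
From (y8 | y6) and y6 = False: y8 = True.
From (~y8 | ~y1) and y8 = True: y1 = False.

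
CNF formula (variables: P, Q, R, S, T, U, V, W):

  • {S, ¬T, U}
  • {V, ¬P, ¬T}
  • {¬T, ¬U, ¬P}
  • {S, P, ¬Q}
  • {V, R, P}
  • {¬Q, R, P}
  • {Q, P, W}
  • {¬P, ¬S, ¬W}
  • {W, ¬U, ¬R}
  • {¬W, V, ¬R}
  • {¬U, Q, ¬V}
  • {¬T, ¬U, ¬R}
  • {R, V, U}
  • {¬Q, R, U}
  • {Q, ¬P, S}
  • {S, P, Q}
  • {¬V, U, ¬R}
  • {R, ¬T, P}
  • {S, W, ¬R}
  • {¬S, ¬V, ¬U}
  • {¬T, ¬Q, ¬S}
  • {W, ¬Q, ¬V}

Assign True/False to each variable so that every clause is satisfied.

Pure literal: T appears only negated; assign T = False.
Branch on P: take P = False.
Set Q = False and propagate.
  then W is forced to True.
  then S is forced to True.
Branch on R: take R = False.
  then V is forced to True.
  then U is forced to False.
Every clause has at least one true literal under this assignment.
Check each clause:
  1. {S, ¬T, U} — ¬T is true.
  2. {V, ¬P, ¬T} — ¬T is true.
  3. {¬T, ¬U, ¬P} — ¬U is true.
  4. {P, ¬Q, S} — S is true.
  5. {R, P, V} — V is true.
  6. {¬Q, R, P} — ¬Q is true.
  7. {P, Q, W} — W is true.
  8. {¬W, ¬S, ¬P} — ¬P is true.
  9. {¬U, W, ¬R} — W is true.
  10. {¬R, V, ¬W} — ¬R is true.
  11. {¬U, Q, ¬V} — ¬U is true.
  12. {¬R, ¬U, ¬T} — ¬U is true.
  13. {R, U, V} — V is true.
  14. {¬Q, R, U} — ¬Q is true.
  15. {¬P, Q, S} — S is true.
  16. {S, Q, P} — S is true.
  17. {¬V, ¬R, U} — ¬R is true.
  18. {R, P, ¬T} — ¬T is true.
  19. {¬R, S, W} — W is true.
  20. {¬S, ¬V, ¬U} — ¬U is true.
  21. {¬T, ¬S, ¬Q} — ¬T is true.
  22. {¬Q, ¬V, W} — W is true.

P = F, Q = F, R = F, S = T, T = F, U = F, V = T, W = T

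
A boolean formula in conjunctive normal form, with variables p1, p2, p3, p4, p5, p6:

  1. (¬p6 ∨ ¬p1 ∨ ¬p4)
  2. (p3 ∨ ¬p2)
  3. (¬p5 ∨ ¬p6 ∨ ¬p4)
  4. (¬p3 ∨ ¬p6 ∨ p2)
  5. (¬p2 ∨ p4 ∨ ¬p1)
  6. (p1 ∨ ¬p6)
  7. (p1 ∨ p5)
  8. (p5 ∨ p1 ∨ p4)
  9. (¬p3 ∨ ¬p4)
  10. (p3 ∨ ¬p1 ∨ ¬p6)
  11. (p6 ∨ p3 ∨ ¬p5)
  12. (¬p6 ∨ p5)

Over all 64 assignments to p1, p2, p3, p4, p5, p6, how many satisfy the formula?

6

The models are:
  p1=F p2=F p3=T p4=F p5=T p6=F
  p1=F p2=T p3=T p4=F p5=T p6=F
  p1=T p2=F p3=F p4=F p5=F p6=F
  p1=T p2=F p3=F p4=T p5=F p6=F
  p1=T p2=F p3=T p4=F p5=F p6=F
  p1=T p2=F p3=T p4=F p5=T p6=F
That's 6 in total.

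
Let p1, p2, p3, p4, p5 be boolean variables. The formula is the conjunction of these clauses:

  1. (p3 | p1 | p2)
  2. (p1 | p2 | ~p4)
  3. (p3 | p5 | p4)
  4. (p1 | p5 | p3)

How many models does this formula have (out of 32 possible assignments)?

22

Case analysis on p1 and p3:
  p1=1, p3=1: p2, p4, p5 free → 2^3 = 8.
  p1=1, p3=0: p2 free; 3 ways for (p4,p5) × 2^1 = 6.
  p1=0, p3=1: p5 free; 3 ways for (p2,p4) × 2^1 = 6.
  p1=0, p3=0: remaining (p2,p4,p5) ∈ {(1,0,1); (1,1,1)} — 2.
Total: 8 + 6 + 6 + 2 = 22.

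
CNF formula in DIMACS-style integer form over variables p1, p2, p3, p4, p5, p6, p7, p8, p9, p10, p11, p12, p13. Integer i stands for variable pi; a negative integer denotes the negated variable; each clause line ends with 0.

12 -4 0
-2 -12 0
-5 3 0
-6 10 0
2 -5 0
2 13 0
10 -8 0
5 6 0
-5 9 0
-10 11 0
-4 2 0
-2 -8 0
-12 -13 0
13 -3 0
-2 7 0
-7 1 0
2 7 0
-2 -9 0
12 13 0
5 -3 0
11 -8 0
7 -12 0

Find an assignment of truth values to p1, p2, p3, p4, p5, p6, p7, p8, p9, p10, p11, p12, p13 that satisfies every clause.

p1=True, p2=False, p3=False, p4=False, p5=False, p6=True, p7=True, p8=False, p9=True, p10=True, p11=True, p12=False, p13=True

Pure literal: p1 appears only positively; assign p1 = True.
p4 occurs only negated in the remaining clauses — set p4 = False.
Branch on p2: take p2 = False.
  then p5 is forced to False.
  then p13 is forced to True.
  then p6 is forced to True.
  then p10 is forced to True.
  then p11 is forced to True.
  then p12 is forced to False.
  then p7 is forced to True.
  then p3 is forced to False.
p8, p9 are now unconstrained; take p8 = False, p9 = True.
Check each clause:
  1. {¬p4, p12} — ¬p4 is true.
  2. {¬p12, ¬p2} — ¬p12 is true.
  3. {¬p5, p3} — ¬p5 is true.
  4. {¬p6, p10} — p10 is true.
  5. {¬p5, p2} — ¬p5 is true.
  6. {p13, p2} — p13 is true.
  7. {p10, ¬p8} — ¬p8 is true.
  8. {p5, p6} — p6 is true.
  9. {¬p5, p9} — p9 is true.
  10. {p11, ¬p10} — p11 is true.
  11. {p2, ¬p4} — ¬p4 is true.
  12. {¬p8, ¬p2} — ¬p8 is true.
  13. {¬p12, ¬p13} — ¬p12 is true.
  14. {¬p3, p13} — ¬p3 is true.
  15. {p7, ¬p2} — ¬p2 is true.
  16. {p1, ¬p7} — p1 is true.
  17. {p2, p7} — p7 is true.
  18. {¬p2, ¬p9} — ¬p2 is true.
  19. {p13, p12} — p13 is true.
  20. {¬p3, p5} — ¬p3 is true.
  21. {¬p8, p11} — ¬p8 is true.
  22. {p7, ¬p12} — ¬p12 is true.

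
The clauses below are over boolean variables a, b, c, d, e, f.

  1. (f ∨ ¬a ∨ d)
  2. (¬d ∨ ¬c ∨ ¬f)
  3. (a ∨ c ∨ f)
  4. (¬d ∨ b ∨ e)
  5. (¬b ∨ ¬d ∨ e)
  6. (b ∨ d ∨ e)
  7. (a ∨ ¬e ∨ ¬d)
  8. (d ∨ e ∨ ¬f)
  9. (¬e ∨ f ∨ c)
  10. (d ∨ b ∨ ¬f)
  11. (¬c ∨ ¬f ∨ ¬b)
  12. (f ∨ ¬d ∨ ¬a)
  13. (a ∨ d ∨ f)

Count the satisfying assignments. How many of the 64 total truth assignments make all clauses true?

4

The models are:
  a=F b=T c=F d=F e=T f=T
  a=T b=F c=F d=T e=T f=T
  a=T b=T c=F d=F e=T f=T
  a=T b=T c=F d=T e=T f=T
That's 4 in total.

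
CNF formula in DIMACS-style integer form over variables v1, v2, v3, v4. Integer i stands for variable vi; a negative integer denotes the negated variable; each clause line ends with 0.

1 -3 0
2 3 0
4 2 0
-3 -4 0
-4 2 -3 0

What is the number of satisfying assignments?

5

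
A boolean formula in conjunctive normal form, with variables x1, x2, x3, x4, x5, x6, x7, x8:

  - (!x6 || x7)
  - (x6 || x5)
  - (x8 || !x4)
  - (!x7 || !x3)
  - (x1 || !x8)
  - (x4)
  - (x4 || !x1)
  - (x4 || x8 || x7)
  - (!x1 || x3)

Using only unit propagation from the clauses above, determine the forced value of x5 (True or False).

True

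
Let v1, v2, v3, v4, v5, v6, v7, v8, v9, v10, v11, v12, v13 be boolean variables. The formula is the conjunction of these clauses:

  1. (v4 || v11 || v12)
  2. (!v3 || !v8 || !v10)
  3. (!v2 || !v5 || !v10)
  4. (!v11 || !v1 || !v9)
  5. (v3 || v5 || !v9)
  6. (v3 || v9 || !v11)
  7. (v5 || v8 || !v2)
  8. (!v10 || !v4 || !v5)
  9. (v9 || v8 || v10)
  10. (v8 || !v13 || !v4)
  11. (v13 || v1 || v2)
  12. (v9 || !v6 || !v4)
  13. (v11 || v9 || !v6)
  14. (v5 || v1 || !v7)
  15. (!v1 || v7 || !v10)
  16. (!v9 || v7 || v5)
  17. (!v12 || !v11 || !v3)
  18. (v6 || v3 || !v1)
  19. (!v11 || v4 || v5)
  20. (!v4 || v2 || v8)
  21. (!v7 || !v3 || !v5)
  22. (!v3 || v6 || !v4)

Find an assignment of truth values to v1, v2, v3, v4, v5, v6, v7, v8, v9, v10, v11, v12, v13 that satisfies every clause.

Try v1 = False.
Branch on v2: take v2 = True.
Branch on v3: take v3 = False.
The remaining clauses are satisfied by v4 = False, v5 = True, v6 = False, v7 = True, v8 = True, v9 = True, v10 = False, v11 = True, v12 = True, v13 = True.

v1=False, v2=True, v3=False, v4=False, v5=True, v6=False, v7=True, v8=True, v9=True, v10=False, v11=True, v12=True, v13=True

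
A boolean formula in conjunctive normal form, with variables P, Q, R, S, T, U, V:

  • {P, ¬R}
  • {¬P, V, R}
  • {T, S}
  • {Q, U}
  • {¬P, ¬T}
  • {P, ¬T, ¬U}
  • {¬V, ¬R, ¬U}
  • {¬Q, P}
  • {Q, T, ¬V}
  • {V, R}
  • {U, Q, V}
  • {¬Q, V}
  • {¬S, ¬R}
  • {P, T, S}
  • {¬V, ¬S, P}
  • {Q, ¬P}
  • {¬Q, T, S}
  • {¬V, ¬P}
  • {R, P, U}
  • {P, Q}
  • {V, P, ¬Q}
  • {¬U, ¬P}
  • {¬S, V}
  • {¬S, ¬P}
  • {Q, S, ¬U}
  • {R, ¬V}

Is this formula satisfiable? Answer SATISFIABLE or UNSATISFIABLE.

P = True:
  propagation gives T=False, S=True; an empty clause results — contradiction.
P = False:
  propagation gives R=False, Q=False; an empty clause results — contradiction.
Every branch closes, so no satisfying assignment exists.

UNSATISFIABLE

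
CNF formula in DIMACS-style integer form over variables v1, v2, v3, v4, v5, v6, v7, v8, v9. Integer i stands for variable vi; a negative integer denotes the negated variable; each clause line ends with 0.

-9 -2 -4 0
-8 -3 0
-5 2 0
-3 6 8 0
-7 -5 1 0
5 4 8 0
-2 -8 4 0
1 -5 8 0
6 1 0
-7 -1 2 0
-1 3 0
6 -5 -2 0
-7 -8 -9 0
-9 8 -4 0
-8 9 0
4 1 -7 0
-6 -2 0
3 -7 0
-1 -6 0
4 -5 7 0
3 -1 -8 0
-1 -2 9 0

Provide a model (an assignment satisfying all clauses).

v1=0, v2=0, v3=0, v4=1, v5=0, v6=1, v7=0, v8=0, v9=0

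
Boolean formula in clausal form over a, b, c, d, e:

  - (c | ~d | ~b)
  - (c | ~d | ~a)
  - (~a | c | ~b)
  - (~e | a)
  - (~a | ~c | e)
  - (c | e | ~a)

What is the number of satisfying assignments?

12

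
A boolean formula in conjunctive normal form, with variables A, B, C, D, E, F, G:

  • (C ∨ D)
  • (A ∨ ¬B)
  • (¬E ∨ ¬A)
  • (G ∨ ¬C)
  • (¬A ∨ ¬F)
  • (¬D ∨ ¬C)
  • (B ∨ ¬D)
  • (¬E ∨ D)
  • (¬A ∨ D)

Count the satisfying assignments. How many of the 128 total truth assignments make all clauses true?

4

Satisfying assignments:
  A=0 B=0 C=1 D=0 E=0 F=0 G=1
  A=0 B=0 C=1 D=0 E=0 F=1 G=1
  A=1 B=1 C=0 D=1 E=0 F=0 G=0
  A=1 B=1 C=0 D=1 E=0 F=0 G=1
That's 4 in total.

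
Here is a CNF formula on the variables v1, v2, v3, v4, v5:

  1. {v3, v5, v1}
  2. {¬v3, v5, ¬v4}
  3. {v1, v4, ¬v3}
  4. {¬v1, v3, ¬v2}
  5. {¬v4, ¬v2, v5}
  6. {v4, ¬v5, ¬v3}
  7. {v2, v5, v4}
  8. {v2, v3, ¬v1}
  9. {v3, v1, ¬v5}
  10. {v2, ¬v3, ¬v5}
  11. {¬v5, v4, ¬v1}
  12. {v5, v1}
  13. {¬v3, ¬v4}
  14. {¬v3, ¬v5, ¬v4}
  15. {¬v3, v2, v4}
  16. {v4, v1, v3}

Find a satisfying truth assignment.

v1=True, v2=True, v3=True, v4=False, v5=False

Try v1 = True.
The remaining clauses are satisfied by v2 = True, v3 = True, v4 = False, v5 = False.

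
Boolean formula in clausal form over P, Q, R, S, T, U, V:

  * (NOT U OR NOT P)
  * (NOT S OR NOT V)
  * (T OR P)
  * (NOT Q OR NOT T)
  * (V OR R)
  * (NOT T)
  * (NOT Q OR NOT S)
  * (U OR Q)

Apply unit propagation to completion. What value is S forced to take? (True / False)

False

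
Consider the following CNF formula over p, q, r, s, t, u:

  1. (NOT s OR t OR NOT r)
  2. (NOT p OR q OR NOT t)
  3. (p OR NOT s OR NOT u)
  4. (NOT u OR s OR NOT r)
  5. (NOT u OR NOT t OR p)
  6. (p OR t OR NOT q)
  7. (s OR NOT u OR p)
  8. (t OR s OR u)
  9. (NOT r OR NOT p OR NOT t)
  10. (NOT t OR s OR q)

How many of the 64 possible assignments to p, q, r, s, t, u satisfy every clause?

17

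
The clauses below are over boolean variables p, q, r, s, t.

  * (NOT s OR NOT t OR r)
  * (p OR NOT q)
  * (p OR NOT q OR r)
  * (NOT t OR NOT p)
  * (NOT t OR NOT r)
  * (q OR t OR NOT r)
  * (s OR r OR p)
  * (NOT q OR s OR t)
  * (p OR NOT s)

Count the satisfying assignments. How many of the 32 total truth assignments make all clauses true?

4

The models are:
  p=1 q=0 r=0 s=0 t=0
  p=1 q=0 r=0 s=1 t=0
  p=1 q=1 r=0 s=1 t=0
  p=1 q=1 r=1 s=1 t=0
That's 4 in total.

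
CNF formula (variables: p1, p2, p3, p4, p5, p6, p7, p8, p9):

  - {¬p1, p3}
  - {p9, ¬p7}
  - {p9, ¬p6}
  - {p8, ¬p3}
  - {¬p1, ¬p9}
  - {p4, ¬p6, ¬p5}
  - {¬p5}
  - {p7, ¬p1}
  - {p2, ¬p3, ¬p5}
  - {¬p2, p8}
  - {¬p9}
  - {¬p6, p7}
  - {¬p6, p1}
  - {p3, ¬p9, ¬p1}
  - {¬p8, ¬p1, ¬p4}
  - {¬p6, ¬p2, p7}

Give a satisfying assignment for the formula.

p1=False, p2=False, p3=False, p4=False, p5=False, p6=False, p7=False, p8=False, p9=False

Check each clause:
  1. {p3, ¬p1} — ¬p1 is true.
  2. {p9, ¬p7} — ¬p7 is true.
  3. {p9, ¬p6} — ¬p6 is true.
  4. {p8, ¬p3} — ¬p3 is true.
  5. {¬p1, ¬p9} — ¬p1 is true.
  6. {¬p5, p4, ¬p6} — ¬p6 is true.
  7. {¬p5} — ¬p5 is true.
  8. {¬p1, p7} — ¬p1 is true.
  9. {¬p5, p2, ¬p3} — ¬p5 is true.
  10. {p8, ¬p2} — ¬p2 is true.
  11. {¬p9} — ¬p9 is true.
  12. {p7, ¬p6} — ¬p6 is true.
  13. {p1, ¬p6} — ¬p6 is true.
  14. {¬p9, p3, ¬p1} — ¬p1 is true.
  15. {¬p8, ¬p4, ¬p1} — ¬p8 is true.
  16. {p7, ¬p6, ¬p2} — ¬p6 is true.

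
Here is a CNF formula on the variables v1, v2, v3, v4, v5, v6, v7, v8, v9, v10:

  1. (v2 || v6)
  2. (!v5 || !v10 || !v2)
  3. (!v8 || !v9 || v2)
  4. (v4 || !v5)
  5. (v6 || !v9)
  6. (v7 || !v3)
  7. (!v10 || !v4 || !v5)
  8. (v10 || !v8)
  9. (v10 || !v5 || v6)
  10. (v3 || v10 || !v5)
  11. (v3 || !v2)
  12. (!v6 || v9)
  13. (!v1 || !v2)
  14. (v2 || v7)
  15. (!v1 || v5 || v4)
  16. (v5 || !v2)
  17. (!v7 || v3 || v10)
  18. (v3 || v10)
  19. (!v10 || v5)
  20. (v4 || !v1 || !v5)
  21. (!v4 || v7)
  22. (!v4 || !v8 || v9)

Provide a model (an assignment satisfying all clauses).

v1=True, v2=False, v3=True, v4=True, v5=True, v6=True, v7=True, v8=False, v9=True, v10=False

v8 occurs only negated in the remaining clauses — set v8 = False.
Branch on v1: take v1 = True.
  then v2 is forced to False.
  then v6 is forced to True.
  then v9 is forced to True.
  then v7 is forced to True.
Branch on v3: take v3 = True.
Try v4 = True.
The remaining clauses are satisfied by v5 = True, v10 = False.
Every clause has at least one true literal under this assignment.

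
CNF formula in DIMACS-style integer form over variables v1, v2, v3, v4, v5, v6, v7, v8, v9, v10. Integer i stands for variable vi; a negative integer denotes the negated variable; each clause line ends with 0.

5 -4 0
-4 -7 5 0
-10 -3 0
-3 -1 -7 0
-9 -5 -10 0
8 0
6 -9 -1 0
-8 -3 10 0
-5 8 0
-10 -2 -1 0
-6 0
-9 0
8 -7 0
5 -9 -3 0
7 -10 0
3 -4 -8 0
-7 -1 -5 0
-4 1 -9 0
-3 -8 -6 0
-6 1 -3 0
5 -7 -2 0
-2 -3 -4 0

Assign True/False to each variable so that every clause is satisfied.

v1=False  v2=False  v3=False  v4=False  v5=True  v6=False  v7=True  v8=True  v9=False  v10=False

Check each clause:
  1. {¬v4, v5} — ¬v4 is true.
  2. {¬v4, v5, ¬v7} — ¬v4 is true.
  3. {¬v3, ¬v10} — ¬v3 is true.
  4. {¬v3, ¬v7, ¬v1} — ¬v3 is true.
  5. {¬v5, ¬v9, ¬v10} — ¬v10 is true.
  6. {v8} — v8 is true.
  7. {¬v1, ¬v9, v6} — ¬v1 is true.
  8. {¬v3, v10, ¬v8} — ¬v3 is true.
  9. {v8, ¬v5} — v8 is true.
  10. {¬v2, ¬v10, ¬v1} — ¬v1 is true.
  11. {¬v6} — ¬v6 is true.
  12. {¬v9} — ¬v9 is true.
  13. {¬v7, v8} — v8 is true.
  14. {¬v3, v5, ¬v9} — ¬v3 is true.
  15. {¬v10, v7} — ¬v10 is true.
  16. {v3, ¬v8, ¬v4} — ¬v4 is true.
  17. {¬v5, ¬v7, ¬v1} — ¬v1 is true.
  18. {¬v4, v1, ¬v9} — ¬v4 is true.
  19. {¬v8, ¬v3, ¬v6} — ¬v6 is true.
  20. {v1, ¬v3, ¬v6} — ¬v6 is true.
  21. {¬v2, v5, ¬v7} — v5 is true.
  22. {¬v2, ¬v3, ¬v4} — ¬v4 is true.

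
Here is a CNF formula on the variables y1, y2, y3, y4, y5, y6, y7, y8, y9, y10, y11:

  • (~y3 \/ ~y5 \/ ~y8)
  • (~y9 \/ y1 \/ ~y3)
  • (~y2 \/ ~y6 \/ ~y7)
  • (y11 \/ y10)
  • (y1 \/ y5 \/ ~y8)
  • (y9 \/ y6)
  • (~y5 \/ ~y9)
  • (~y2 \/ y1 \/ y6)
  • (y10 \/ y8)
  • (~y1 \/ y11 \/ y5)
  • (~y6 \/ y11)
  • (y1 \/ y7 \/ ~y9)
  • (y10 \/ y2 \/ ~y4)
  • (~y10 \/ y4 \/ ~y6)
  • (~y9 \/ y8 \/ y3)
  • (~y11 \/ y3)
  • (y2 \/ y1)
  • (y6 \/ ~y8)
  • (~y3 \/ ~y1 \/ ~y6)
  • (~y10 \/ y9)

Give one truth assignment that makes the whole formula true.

y1=1  y2=1  y3=1  y4=1  y5=0  y6=0  y7=1  y8=0  y9=1  y10=1  y11=1

Check each clause:
  1. (~y8 \/ ~y3 \/ ~y5) — ~y8 is true.
  2. (~y3 \/ y1 \/ ~y9) — y1 is true.
  3. (~y2 \/ ~y6 \/ ~y7) — ~y6 is true.
  4. (y11 \/ y10) — y10 is true.
  5. (~y8 \/ y5 \/ y1) — ~y8 is true.
  6. (y9 \/ y6) — y9 is true.
  7. (~y9 \/ ~y5) — ~y5 is true.
  8. (y6 \/ ~y2 \/ y1) — y1 is true.
  9. (y8 \/ y10) — y10 is true.
  10. (~y1 \/ y11 \/ y5) — y11 is true.
  11. (~y6 \/ y11) — ~y6 is true.
  12. (y7 \/ y1 \/ ~y9) — y1 is true.
  13. (y10 \/ ~y4 \/ y2) — y2 is true.
  14. (y4 \/ ~y10 \/ ~y6) — ~y6 is true.
  15. (y3 \/ ~y9 \/ y8) — y3 is true.
  16. (~y11 \/ y3) — y3 is true.
  17. (y2 \/ y1) — y1 is true.
  18. (y6 \/ ~y8) — ~y8 is true.
  19. (~y3 \/ ~y6 \/ ~y1) — ~y6 is true.
  20. (y9 \/ ~y10) — y9 is true.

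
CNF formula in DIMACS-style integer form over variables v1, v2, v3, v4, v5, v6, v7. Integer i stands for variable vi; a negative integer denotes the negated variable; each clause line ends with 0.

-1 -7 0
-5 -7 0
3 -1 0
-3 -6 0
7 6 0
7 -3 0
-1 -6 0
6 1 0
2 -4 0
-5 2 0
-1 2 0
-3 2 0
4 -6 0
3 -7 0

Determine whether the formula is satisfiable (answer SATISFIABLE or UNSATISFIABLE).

SATISFIABLE

v2 occurs only positively in the remaining clauses — set v2 = True.
Try v1 = False.
  then v6 is forced to True.
  then v3 is forced to False.
  then v4 is forced to True.
  then v7 is forced to False.
v5 is now unconstrained; take v5 = True.
So v1=False  v2=True  v3=False  v4=True  v5=True  v6=True  v7=False is a satisfying assignment.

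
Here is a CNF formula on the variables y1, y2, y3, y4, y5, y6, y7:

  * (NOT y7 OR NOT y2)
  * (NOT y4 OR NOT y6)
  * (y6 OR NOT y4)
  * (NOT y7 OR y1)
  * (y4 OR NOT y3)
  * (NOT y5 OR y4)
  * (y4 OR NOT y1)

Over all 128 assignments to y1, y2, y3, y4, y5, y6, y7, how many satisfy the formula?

4

Satisfying assignments:
  y1=0 y2=0 y3=0 y4=0 y5=0 y6=0 y7=0
  y1=0 y2=0 y3=0 y4=0 y5=0 y6=1 y7=0
  y1=0 y2=1 y3=0 y4=0 y5=0 y6=0 y7=0
  y1=0 y2=1 y3=0 y4=0 y5=0 y6=1 y7=0
Count: 4.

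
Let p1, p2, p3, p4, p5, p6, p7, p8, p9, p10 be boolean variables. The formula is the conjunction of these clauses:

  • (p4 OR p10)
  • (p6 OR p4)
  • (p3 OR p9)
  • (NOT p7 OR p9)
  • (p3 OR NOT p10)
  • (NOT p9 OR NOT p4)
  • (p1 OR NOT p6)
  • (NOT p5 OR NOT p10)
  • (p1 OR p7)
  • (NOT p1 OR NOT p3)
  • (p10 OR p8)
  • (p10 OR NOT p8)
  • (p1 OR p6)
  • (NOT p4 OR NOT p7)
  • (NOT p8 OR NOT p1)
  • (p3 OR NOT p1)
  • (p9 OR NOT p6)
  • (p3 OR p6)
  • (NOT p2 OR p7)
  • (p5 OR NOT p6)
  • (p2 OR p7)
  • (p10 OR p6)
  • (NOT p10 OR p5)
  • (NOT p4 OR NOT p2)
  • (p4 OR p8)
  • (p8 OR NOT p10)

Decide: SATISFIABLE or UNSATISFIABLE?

UNSATISFIABLE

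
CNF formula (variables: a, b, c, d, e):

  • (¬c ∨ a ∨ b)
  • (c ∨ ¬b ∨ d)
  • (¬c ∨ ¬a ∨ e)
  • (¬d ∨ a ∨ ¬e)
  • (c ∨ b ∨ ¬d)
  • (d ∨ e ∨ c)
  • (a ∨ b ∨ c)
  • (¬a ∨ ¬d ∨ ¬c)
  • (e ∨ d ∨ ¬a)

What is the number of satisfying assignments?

9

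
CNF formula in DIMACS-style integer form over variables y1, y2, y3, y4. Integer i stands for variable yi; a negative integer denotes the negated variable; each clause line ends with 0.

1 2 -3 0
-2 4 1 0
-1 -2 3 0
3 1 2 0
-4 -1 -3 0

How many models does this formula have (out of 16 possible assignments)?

Satisfying assignments:
  y1=0 y2=1 y3=0 y4=1
  y1=0 y2=1 y3=1 y4=1
  y1=1 y2=0 y3=0 y4=0
  y1=1 y2=0 y3=0 y4=1
  y1=1 y2=0 y3=1 y4=0
  y1=1 y2=1 y3=1 y4=0
That's 6 in total.

6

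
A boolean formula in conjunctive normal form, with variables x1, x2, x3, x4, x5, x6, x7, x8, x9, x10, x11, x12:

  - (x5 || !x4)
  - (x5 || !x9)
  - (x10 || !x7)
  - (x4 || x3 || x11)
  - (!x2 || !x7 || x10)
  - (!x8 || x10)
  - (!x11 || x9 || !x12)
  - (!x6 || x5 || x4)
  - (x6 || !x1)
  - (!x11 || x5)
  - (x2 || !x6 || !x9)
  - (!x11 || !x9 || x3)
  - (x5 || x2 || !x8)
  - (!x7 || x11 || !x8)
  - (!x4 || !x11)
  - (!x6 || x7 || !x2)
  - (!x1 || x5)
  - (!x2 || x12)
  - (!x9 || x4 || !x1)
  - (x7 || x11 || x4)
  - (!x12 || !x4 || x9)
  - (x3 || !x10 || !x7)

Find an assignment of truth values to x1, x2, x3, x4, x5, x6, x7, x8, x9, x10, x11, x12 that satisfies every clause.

x1=0  x2=0  x3=1  x4=1  x5=1  x6=0  x7=0  x8=1  x9=0  x10=1  x11=0  x12=0

Check each clause:
  1. (!x4 || x5) — x5 is true.
  2. (x5 || !x9) — x5 is true.
  3. (x10 || !x7) — !x7 is true.
  4. (x11 || x3 || x4) — x3 is true.
  5. (!x2 || !x7 || x10) — !x7 is true.
  6. (x10 || !x8) — x10 is true.
  7. (!x11 || !x12 || x9) — !x12 is true.
  8. (x5 || x4 || !x6) — !x6 is true.
  9. (x6 || !x1) — !x1 is true.
  10. (x5 || !x11) — x5 is true.
  11. (!x9 || x2 || !x6) — !x6 is true.
  12. (!x11 || x3 || !x9) — x3 is true.
  13. (x2 || x5 || !x8) — x5 is true.
  14. (!x7 || x11 || !x8) — !x7 is true.
  15. (!x11 || !x4) — !x11 is true.
  16. (x7 || !x6 || !x2) — !x6 is true.
  17. (!x1 || x5) — x5 is true.
  18. (!x2 || x12) — !x2 is true.
  19. (x4 || !x1 || !x9) — x4 is true.
  20. (x7 || x4 || x11) — x4 is true.
  21. (x9 || !x4 || !x12) — !x12 is true.
  22. (!x10 || !x7 || x3) — !x7 is true.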